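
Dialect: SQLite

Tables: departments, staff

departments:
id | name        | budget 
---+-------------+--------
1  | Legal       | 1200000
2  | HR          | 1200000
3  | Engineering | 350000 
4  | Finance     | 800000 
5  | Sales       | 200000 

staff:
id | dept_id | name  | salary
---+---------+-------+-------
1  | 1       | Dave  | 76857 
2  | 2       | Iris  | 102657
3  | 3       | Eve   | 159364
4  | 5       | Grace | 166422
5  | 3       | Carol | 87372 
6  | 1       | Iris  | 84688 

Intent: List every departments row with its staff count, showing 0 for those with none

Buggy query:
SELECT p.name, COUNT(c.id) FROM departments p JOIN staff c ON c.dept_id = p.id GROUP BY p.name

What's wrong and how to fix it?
Bug: An inner join excludes parents with zero children

Fix: Switch to LEFT JOIN to retain unmatched parent rows

Corrected query:
SELECT p.name, COUNT(c.id) FROM departments p LEFT JOIN staff c ON c.dept_id = p.id GROUP BY p.name

Result:
name        | COUNT(c.id)
------------+------------
Engineering | 2          
Finance     | 0          
HR          | 1          
Legal       | 2          
Sales       | 1          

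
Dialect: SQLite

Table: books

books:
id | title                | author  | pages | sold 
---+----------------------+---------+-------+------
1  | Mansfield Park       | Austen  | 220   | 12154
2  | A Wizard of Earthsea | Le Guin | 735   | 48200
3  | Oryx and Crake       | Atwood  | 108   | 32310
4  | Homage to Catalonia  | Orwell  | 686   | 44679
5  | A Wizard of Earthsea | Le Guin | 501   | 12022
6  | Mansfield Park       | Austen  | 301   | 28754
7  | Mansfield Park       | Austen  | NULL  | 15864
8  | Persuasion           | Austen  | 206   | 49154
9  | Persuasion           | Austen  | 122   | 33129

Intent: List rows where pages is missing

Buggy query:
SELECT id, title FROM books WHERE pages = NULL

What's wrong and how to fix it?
Bug: '= NULL' is always unknown in SQL three-valued logic, so no rows match

Fix: Replace '= NULL' with 'IS NULL'

Corrected query:
SELECT id, title FROM books WHERE pages IS NULL

Result:
id | title         
---+---------------
7  | Mansfield Park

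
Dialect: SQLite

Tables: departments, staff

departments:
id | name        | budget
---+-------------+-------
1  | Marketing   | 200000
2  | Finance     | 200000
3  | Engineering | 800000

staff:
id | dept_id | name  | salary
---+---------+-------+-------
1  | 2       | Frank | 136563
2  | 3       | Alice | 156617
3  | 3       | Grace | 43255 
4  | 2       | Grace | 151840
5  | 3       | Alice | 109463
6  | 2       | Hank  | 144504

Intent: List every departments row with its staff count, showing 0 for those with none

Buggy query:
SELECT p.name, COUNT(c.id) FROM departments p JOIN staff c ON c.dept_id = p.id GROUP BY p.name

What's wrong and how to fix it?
Bug: An inner join excludes parents with zero children

Fix: Use LEFT JOIN so parents without children still appear (COUNT(c.id) gives 0)

Corrected query:
SELECT p.name, COUNT(c.id) FROM departments p LEFT JOIN staff c ON c.dept_id = p.id GROUP BY p.name

Result:
name        | COUNT(c.id)
------------+------------
Engineering | 3          
Finance     | 3          
Marketing   | 0          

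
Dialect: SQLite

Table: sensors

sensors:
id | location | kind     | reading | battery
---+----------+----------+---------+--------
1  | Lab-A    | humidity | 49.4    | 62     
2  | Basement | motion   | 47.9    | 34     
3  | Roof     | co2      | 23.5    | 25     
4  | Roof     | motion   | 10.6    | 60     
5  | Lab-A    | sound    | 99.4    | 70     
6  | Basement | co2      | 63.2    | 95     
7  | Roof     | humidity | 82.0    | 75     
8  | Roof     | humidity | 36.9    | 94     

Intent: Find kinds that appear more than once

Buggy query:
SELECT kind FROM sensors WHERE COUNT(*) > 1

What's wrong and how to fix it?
Bug: COUNT(*) is an aggregate and cannot be used in WHERE

Fix: GROUP BY kind, then filter groups with HAVING COUNT(*) > 1

Corrected query:
SELECT kind FROM sensors GROUP BY kind HAVING COUNT(*) > 1

Result:
kind    
--------
co2     
humidity
motion  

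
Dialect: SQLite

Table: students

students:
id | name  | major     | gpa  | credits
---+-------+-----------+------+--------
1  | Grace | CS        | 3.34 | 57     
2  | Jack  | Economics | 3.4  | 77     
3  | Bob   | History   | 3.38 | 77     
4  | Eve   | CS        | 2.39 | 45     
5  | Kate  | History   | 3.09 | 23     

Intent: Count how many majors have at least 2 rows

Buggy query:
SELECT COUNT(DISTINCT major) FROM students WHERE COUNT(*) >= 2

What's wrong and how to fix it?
Bug: WHERE filters individual rows, not groups, so a group-level COUNT is invalid there

Fix: Group first with HAVING COUNT(*) >= 2, then COUNT the resulting groups

Corrected query:
SELECT COUNT(*) FROM (SELECT major FROM students GROUP BY major HAVING COUNT(*) >= 2)

Result:
COUNT(*)
--------
2       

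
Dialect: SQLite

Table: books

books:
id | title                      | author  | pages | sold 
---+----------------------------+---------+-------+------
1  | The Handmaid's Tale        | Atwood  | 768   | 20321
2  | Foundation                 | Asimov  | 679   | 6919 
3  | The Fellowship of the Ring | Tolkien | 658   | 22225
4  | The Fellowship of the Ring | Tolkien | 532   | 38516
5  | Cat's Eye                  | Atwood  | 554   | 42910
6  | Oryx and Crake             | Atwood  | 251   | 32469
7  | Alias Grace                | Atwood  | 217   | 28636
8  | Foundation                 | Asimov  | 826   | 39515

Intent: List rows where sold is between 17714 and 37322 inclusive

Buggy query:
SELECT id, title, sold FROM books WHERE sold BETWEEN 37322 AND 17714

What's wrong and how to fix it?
Bug: The bounds are reversed; BETWEEN a AND b requires a <= b to match anything

Fix: Swap the bounds so the smaller value comes first

Corrected query:
SELECT id, title, sold FROM books WHERE sold BETWEEN 17714 AND 37322

Result:
id | title                      | sold 
---+----------------------------+------
1  | The Handmaid's Tale        | 20321
3  | The Fellowship of the Ring | 22225
6  | Oryx and Crake             | 32469
7  | Alias Grace                | 28636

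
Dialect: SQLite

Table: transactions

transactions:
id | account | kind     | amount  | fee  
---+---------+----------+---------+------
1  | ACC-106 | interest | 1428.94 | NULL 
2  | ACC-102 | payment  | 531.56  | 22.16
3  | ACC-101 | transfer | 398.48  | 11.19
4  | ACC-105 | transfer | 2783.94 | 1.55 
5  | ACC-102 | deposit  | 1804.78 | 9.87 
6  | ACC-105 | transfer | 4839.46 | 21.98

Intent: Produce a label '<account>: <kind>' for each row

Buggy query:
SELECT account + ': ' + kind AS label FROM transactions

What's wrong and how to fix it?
Bug: '+' is numeric addition; on text columns SQLite converts them to 0 instead of concatenating

Fix: Use the || operator for string concatenation

Corrected query:
SELECT account || ': ' || kind AS label FROM transactions

Result:
label            
-----------------
ACC-106: interest
ACC-102: payment 
ACC-101: transfer
ACC-105: transfer
ACC-102: deposit 
ACC-105: transfer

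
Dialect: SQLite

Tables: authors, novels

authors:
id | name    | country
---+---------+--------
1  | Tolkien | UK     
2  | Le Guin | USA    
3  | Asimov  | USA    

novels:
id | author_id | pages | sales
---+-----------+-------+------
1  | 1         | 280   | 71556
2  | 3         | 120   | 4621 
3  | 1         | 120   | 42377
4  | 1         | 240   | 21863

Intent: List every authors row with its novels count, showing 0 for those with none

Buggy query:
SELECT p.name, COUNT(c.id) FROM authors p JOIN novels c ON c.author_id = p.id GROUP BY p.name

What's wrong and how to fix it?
Bug: An inner join excludes parents with zero children

Fix: Use LEFT JOIN so parents without children still appear (COUNT(c.id) gives 0)

Corrected query:
SELECT p.name, COUNT(c.id) FROM authors p LEFT JOIN novels c ON c.author_id = p.id GROUP BY p.name

Result:
name    | COUNT(c.id)
--------+------------
Asimov  | 1          
Le Guin | 0          
Tolkien | 3          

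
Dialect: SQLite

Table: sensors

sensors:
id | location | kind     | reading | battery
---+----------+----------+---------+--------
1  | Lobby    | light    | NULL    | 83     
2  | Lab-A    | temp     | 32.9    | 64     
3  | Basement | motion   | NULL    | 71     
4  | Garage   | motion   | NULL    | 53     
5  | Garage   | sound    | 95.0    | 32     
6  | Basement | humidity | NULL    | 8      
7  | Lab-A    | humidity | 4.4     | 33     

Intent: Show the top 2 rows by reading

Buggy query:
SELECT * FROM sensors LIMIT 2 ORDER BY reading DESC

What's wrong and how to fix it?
Bug: ORDER BY cannot follow LIMIT; LIMIT is the final clause

Fix: Swap the clauses: ORDER BY first, then LIMIT

Corrected query:
SELECT * FROM sensors ORDER BY reading DESC LIMIT 2

Result:
id | location | kind  | reading | battery
---+----------+-------+---------+--------
5  | Garage   | sound | 95      | 32     
2  | Lab-A    | temp  | 32.9    | 64     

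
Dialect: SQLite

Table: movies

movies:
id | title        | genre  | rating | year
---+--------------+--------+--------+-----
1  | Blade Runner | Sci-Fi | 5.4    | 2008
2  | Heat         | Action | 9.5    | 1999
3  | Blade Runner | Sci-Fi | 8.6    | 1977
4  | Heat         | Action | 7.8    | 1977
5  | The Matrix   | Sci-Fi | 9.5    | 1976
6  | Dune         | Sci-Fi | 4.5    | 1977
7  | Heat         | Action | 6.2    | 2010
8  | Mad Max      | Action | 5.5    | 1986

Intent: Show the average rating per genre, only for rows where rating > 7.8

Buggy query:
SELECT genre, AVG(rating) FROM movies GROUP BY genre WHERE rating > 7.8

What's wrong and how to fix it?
Bug: Row-level WHERE must come before GROUP BY in the clause order

Fix: Move the WHERE clause before GROUP BY

Corrected query:
SELECT genre, AVG(rating) FROM movies WHERE rating > 7.8 GROUP BY genre

Result:
genre  | AVG(rating)
-------+------------
Action | 9.5        
Sci-Fi | 9.05       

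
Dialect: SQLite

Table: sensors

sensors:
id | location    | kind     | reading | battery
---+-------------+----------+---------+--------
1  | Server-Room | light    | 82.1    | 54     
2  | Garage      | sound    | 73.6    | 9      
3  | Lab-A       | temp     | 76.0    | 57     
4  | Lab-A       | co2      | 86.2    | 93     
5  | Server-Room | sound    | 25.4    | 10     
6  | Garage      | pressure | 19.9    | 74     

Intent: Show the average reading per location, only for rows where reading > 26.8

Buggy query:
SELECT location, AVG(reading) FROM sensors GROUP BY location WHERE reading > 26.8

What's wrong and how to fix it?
Bug: Row-level WHERE must come before GROUP BY in the clause order

Fix: Place WHERE between FROM and GROUP BY

Corrected query:
SELECT location, AVG(reading) FROM sensors WHERE reading > 26.8 GROUP BY location

Result:
location    | AVG(reading)
------------+-------------
Garage      | 73.6        
Lab-A       | 81.1        
Server-Room | 82.1        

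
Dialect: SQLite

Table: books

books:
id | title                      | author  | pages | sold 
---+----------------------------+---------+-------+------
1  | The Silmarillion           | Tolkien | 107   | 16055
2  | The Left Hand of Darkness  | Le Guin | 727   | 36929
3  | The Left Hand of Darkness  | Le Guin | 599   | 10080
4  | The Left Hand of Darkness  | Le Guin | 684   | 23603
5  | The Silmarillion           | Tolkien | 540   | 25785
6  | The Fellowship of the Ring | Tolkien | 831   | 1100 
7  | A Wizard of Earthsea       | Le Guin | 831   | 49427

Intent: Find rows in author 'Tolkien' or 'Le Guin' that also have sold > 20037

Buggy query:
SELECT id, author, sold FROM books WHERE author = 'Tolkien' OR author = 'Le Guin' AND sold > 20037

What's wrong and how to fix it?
Bug: AND binds tighter than OR, so this parses as author = 'Tolkien' OR (author = 'Le Guin' AND sold > 20037)

Fix: Group the OR with parentheses (or use IN), then AND the threshold

Corrected query:
SELECT id, author, sold FROM books WHERE (author = 'Tolkien' OR author = 'Le Guin') AND sold > 20037

Result:
id | author  | sold 
---+---------+------
2  | Le Guin | 36929
4  | Le Guin | 23603
5  | Tolkien | 25785
7  | Le Guin | 49427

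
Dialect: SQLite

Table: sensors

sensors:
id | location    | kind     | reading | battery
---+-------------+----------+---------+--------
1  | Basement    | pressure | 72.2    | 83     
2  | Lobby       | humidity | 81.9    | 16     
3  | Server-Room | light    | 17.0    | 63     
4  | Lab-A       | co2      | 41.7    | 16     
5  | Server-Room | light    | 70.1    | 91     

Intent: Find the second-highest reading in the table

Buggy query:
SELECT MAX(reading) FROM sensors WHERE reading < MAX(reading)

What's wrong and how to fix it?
Bug: MAX(reading) on the right of the comparison is an aggregate-in-WHERE error

Fix: Put the inner MAX in a scalar subquery

Corrected query:
SELECT MAX(reading) FROM sensors WHERE reading < (SELECT MAX(reading) FROM sensors)

Result:
MAX(reading)
------------
72.2        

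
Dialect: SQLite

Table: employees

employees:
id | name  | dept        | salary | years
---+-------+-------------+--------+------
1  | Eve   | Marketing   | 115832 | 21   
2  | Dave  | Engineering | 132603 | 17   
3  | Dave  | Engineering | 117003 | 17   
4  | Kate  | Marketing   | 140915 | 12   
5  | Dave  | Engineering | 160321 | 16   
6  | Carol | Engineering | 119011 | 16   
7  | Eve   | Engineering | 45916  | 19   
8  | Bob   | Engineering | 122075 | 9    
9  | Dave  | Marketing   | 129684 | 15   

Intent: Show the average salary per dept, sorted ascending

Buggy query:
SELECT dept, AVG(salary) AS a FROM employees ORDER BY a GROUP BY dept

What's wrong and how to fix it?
Bug: GROUP BY must precede ORDER BY

Fix: Move ORDER BY to the end, after GROUP BY

Corrected query:
SELECT dept, AVG(salary) AS a FROM employees GROUP BY dept ORDER BY a

Result:
dept        | a            
------------+--------------
Engineering | 116154.833333
Marketing   | 128810.333333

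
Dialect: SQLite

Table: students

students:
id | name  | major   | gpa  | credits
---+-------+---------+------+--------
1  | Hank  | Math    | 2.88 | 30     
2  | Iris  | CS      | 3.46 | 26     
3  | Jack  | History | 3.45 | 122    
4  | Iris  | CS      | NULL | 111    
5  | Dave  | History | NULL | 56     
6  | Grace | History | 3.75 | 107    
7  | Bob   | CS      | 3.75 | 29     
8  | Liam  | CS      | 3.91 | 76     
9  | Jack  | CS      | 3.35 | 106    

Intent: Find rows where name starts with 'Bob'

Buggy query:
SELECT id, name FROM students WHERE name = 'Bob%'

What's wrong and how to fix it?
Bug: '=' compares the literal string including the % character; pattern matching needs LIKE

Fix: Replace '=' with LIKE so 'Bob%' is treated as a pattern

Corrected query:
SELECT id, name FROM students WHERE name LIKE 'Bob%'

Result:
id | name
---+-----
7  | Bob 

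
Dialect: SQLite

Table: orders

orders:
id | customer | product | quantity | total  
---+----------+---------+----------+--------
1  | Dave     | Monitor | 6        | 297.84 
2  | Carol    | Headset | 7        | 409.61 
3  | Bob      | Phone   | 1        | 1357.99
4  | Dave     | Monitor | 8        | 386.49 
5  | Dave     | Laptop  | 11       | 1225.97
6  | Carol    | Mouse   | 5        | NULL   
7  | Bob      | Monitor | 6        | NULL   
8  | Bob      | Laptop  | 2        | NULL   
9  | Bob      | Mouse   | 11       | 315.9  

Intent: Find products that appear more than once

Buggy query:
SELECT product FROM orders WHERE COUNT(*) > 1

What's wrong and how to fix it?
Bug: WHERE can't reference COUNT(*); aggregates are computed after WHERE

Fix: GROUP BY product, then filter groups with HAVING COUNT(*) > 1

Corrected query:
SELECT product FROM orders GROUP BY product HAVING COUNT(*) > 1

Result:
product
-------
Laptop 
Monitor
Mouse  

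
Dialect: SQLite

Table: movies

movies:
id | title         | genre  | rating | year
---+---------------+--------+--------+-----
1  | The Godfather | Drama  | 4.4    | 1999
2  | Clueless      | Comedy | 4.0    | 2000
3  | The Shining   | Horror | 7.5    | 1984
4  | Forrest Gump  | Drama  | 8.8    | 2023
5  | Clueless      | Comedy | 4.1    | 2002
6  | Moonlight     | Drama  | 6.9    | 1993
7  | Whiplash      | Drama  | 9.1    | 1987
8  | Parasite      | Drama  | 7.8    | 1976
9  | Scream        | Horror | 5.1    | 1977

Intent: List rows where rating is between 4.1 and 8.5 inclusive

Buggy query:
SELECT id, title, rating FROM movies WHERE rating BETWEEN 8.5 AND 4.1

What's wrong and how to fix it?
Bug: The bounds are reversed; BETWEEN a AND b requires a <= b to match anything

Fix: Write BETWEEN 4.1 AND 8.5

Corrected query:
SELECT id, title, rating FROM movies WHERE rating BETWEEN 4.1 AND 8.5

Result:
id | title         | rating
---+---------------+-------
1  | The Godfather | 4.4   
3  | The Shining   | 7.5   
5  | Clueless      | 4.1   
6  | Moonlight     | 6.9   
8  | Parasite      | 7.8   
9  | Scream        | 5.1   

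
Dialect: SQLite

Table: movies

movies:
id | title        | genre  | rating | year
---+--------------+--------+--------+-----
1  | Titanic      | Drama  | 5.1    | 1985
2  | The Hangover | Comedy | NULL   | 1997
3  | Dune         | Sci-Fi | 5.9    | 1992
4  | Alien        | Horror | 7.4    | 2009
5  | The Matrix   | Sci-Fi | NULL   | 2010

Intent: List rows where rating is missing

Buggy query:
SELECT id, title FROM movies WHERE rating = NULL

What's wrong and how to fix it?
Bug: Comparing to NULL with '=' never matches; NULL = NULL is unknown, not true

Fix: Use IS NULL to test for NULL

Corrected query:
SELECT id, title FROM movies WHERE rating IS NULL

Result:
id | title       
---+-------------
2  | The Hangover
5  | The Matrix  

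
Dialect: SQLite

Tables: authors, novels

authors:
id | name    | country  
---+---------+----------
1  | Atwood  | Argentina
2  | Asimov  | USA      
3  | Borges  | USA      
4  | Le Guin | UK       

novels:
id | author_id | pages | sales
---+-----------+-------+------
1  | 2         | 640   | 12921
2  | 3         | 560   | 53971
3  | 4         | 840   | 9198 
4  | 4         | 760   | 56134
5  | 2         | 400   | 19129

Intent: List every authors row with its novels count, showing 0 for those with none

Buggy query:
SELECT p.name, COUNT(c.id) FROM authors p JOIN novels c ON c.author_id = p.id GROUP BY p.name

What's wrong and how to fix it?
Bug: An inner join excludes parents with zero children

Fix: Use LEFT JOIN so parents without children still appear (COUNT(c.id) gives 0)

Corrected query:
SELECT p.name, COUNT(c.id) FROM authors p LEFT JOIN novels c ON c.author_id = p.id GROUP BY p.name

Result:
name    | COUNT(c.id)
--------+------------
Asimov  | 2          
Atwood  | 0          
Borges  | 1          
Le Guin | 2          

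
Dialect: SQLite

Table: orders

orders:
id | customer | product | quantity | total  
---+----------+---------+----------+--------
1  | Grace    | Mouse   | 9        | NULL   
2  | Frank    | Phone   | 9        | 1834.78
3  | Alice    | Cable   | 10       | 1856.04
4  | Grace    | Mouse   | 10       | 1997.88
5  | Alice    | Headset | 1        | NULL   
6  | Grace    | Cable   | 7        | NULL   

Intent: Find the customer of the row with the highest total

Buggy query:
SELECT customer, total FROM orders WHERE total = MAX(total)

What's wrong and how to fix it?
Bug: WHERE is evaluated per row; an aggregate over the whole table isn't defined there

Fix: Wrap MAX in a scalar subquery so WHERE compares against a single value

Corrected query:
SELECT customer, total FROM orders WHERE total = (SELECT MAX(total) FROM orders)

Result:
customer | total  
---------+--------
Grace    | 1997.88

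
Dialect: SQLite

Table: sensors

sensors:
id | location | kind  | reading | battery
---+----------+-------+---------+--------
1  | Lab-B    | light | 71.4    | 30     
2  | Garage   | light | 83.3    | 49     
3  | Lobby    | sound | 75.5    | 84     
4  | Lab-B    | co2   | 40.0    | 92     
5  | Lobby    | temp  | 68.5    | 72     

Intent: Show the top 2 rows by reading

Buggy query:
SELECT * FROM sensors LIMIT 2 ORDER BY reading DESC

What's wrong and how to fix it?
Bug: LIMIT must come after ORDER BY

Fix: Sort with ORDER BY, then apply LIMIT

Corrected query:
SELECT * FROM sensors ORDER BY reading DESC LIMIT 2

Result:
id | location | kind  | reading | battery
---+----------+-------+---------+--------
2  | Garage   | light | 83.3    | 49     
3  | Lobby    | sound | 75.5    | 84     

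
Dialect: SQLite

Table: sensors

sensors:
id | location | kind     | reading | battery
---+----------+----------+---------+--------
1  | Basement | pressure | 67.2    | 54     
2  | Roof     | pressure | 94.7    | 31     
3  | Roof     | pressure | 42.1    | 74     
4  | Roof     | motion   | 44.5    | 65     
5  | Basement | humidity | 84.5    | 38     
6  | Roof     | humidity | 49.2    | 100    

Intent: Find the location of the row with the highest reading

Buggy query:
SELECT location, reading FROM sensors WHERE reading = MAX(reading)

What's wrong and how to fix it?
Bug: MAX(reading) is an aggregate and cannot be used directly in WHERE

Fix: Wrap MAX in a scalar subquery so WHERE compares against a single value

Corrected query:
SELECT location, reading FROM sensors WHERE reading = (SELECT MAX(reading) FROM sensors)

Result:
location | reading
---------+--------
Roof     | 94.7   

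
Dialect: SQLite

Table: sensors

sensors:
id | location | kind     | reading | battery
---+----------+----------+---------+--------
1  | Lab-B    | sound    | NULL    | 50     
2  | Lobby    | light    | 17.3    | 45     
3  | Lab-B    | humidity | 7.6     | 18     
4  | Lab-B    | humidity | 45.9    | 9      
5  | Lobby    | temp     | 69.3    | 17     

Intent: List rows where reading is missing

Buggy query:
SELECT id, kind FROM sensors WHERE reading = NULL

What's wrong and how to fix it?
Bug: '= NULL' is always unknown in SQL three-valued logic, so no rows match

Fix: Use IS NULL to test for NULL

Corrected query:
SELECT id, kind FROM sensors WHERE reading IS NULL

Result:
id | kind 
---+------
1  | sound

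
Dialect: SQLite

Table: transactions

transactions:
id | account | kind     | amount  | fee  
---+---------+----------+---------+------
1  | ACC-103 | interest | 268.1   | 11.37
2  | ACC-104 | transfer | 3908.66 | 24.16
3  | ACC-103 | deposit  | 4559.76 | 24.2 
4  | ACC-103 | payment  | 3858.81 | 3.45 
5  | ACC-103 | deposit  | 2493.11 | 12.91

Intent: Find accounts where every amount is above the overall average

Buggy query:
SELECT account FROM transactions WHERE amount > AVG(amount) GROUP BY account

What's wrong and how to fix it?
Bug: WHERE evaluates per row before aggregation, so AVG() is unavailable

Fix: Use a subquery for AVG and a HAVING MIN(...) filter so the condition holds for every row in the group

Corrected query:
SELECT account FROM transactions GROUP BY account HAVING MIN(amount) > (SELECT AVG(amount) FROM transactions)

Result:
account
-------
ACC-104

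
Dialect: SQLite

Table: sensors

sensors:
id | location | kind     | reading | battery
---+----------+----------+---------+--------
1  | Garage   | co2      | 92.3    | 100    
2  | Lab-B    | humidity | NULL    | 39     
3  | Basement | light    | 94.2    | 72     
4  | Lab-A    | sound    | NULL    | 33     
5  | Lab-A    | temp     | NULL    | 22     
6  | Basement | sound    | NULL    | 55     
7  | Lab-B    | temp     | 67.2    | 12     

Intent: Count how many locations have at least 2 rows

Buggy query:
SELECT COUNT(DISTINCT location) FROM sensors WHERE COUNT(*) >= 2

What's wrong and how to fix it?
Bug: COUNT(*) cannot appear in WHERE; the per-group count doesn't exist yet

Fix: Group first with HAVING COUNT(*) >= 2, then COUNT the resulting groups

Corrected query:
SELECT COUNT(*) FROM (SELECT location FROM sensors GROUP BY location HAVING COUNT(*) >= 2)

Result:
COUNT(*)
--------
3       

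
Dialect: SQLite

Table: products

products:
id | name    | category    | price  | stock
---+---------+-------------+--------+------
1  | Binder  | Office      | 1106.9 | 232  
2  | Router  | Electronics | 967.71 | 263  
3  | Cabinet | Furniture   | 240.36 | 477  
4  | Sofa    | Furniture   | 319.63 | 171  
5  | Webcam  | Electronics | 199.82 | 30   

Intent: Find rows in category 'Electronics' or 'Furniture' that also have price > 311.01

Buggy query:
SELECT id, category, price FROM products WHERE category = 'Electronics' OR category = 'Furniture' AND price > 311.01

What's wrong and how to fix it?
Bug: AND binds tighter than OR, so this parses as category = 'Electronics' OR (category = 'Furniture' AND price > 311.01)

Fix: Group the OR with parentheses (or use IN), then AND the threshold

Corrected query:
SELECT id, category, price FROM products WHERE (category = 'Electronics' OR category = 'Furniture') AND price > 311.01

Result:
id | category    | price 
---+-------------+-------
2  | Electronics | 967.71
4  | Furniture   | 319.63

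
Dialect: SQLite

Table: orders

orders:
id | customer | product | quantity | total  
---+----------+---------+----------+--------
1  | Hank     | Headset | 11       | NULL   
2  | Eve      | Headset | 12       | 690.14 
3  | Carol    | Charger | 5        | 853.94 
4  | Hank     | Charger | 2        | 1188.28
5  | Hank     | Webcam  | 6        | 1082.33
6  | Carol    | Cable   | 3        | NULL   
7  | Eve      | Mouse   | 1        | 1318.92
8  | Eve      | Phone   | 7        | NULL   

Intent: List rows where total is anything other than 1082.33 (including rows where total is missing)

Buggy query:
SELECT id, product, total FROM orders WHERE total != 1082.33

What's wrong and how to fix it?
Bug: 'total != 1082.33' is unknown when total is NULL, so NULL rows are silently excluded

Fix: Add an explicit OR total IS NULL to include the missing-value rows

Corrected query:
SELECT id, product, total FROM orders WHERE total != 1082.33 OR total IS NULL

Result:
id | product | total  
---+---------+--------
1  | Headset | NULL   
2  | Headset | 690.14 
3  | Charger | 853.94 
4  | Charger | 1188.28
6  | Cable   | NULL   
7  | Mouse   | 1318.92
8  | Phone   | NULL   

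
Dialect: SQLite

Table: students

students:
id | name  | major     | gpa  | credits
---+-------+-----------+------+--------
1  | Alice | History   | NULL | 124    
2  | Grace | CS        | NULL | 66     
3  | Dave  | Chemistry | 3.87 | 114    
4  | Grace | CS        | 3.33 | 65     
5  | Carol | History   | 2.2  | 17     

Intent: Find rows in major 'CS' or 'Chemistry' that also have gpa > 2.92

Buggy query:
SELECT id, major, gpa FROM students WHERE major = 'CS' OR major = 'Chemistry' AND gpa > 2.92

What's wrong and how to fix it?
Bug: Without parentheses, AND is evaluated before OR, so the gpa filter only applies to the 'Chemistry' branch

Fix: Group the OR with parentheses (or use IN), then AND the threshold

Corrected query:
SELECT id, major, gpa FROM students WHERE (major = 'CS' OR major = 'Chemistry') AND gpa > 2.92

Result:
id | major     | gpa 
---+-----------+-----
3  | Chemistry | 3.87
4  | CS        | 3.33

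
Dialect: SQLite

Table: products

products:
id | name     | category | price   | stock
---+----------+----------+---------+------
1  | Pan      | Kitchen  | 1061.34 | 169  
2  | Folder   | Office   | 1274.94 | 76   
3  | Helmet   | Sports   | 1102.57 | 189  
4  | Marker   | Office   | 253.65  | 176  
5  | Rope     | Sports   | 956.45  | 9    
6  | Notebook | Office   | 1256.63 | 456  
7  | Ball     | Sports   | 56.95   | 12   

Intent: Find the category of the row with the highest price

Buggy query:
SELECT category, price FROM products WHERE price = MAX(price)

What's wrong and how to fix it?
Bug: MAX(price) is an aggregate and cannot be used directly in WHERE

Fix: Use a subquery: WHERE price = (SELECT MAX(price) FROM products)

Corrected query:
SELECT category, price FROM products WHERE price = (SELECT MAX(price) FROM products)

Result:
category | price  
---------+--------
Office   | 1274.94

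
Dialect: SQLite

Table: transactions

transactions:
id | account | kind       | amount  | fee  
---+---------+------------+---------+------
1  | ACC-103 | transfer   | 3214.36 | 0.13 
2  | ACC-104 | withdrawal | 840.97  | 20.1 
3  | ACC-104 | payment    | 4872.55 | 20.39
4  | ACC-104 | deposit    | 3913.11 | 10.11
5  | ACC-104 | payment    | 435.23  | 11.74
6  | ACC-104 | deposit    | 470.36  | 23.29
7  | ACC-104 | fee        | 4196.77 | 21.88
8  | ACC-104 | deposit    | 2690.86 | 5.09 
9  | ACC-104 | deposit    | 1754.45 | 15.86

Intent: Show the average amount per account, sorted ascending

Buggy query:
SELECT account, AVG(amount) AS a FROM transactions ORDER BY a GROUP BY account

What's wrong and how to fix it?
Bug: GROUP BY must precede ORDER BY

Fix: Move ORDER BY to the end, after GROUP BY

Corrected query:
SELECT account, AVG(amount) AS a FROM transactions GROUP BY account ORDER BY a

Result:
account | a        
--------+----------
ACC-104 | 2396.7875
ACC-103 | 3214.36  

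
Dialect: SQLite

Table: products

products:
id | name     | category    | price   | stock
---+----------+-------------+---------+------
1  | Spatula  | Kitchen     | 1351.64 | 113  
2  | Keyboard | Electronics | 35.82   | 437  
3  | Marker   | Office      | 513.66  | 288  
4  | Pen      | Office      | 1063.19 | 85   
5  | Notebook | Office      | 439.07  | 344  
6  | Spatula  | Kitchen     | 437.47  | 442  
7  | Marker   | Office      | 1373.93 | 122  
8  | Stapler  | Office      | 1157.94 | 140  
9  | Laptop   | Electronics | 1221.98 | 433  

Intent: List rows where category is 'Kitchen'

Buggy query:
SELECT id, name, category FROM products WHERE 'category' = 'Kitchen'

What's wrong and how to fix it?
Bug: Single quotes denote string literals in SQL; the column name is being compared as a constant string

Fix: Reference the column as category without single quotes

Corrected query:
SELECT id, name, category FROM products WHERE category = 'Kitchen'

Result:
id | name    | category
---+---------+---------
1  | Spatula | Kitchen 
6  | Spatula | Kitchen 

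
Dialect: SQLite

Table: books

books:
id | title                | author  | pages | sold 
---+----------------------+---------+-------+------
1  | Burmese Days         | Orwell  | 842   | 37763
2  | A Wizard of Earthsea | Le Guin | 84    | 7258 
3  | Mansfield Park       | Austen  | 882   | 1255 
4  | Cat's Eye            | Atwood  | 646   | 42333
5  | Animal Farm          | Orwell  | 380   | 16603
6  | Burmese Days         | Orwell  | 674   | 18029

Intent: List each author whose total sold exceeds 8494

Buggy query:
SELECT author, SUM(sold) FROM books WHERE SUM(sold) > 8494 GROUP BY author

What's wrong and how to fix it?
Bug: WHERE runs before GROUP BY, so aggregates aren't available there

Fix: Use HAVING (which filters groups after aggregation) instead of WHERE

Corrected query:
SELECT author, SUM(sold) FROM books GROUP BY author HAVING SUM(sold) > 8494

Result:
author | SUM(sold)
-------+----------
Atwood | 42333    
Orwell | 72395    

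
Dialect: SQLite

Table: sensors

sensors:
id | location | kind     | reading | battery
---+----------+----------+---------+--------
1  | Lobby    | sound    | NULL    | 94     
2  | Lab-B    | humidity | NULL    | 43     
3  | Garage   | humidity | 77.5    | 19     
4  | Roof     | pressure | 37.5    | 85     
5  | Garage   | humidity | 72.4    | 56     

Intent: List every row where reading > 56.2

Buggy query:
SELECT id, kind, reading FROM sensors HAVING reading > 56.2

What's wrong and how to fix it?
Bug: HAVING filters the output of aggregation, but this query has no GROUP BY and no aggregate functions, so SQLite rejects it (HAVING clause on a non-aggregate query); the condition here is per row

Fix: Replace HAVING with WHERE since the condition applies to individual rows

Corrected query:
SELECT id, kind, reading FROM sensors WHERE reading > 56.2

Result:
id | kind     | reading
---+----------+--------
3  | humidity | 77.5   
5  | humidity | 72.4   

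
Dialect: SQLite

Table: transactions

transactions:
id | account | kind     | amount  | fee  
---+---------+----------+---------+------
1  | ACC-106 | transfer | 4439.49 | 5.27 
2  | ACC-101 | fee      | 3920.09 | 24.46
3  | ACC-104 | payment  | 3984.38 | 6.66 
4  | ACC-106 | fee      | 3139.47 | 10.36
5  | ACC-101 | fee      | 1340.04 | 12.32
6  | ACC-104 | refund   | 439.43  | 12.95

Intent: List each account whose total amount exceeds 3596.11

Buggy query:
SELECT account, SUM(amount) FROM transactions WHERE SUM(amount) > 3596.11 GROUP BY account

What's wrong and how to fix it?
Bug: Aggregate functions cannot appear in a WHERE clause

Fix: Use HAVING (which filters groups after aggregation) instead of WHERE

Corrected query:
SELECT account, SUM(amount) FROM transactions GROUP BY account HAVING SUM(amount) > 3596.11

Result:
account | SUM(amount)
--------+------------
ACC-101 | 5260.13    
ACC-104 | 4423.81    
ACC-106 | 7578.96    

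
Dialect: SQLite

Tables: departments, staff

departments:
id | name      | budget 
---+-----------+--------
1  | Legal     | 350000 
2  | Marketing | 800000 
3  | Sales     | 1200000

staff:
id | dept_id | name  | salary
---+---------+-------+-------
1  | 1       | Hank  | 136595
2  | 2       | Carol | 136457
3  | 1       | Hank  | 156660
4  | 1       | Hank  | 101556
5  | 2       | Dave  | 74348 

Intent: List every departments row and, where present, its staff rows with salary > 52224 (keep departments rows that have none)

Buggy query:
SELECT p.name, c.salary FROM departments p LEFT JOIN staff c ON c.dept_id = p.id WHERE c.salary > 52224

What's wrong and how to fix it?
Bug: A WHERE condition on the right-hand table after LEFT JOIN drops unmatched parents

Fix: Move the right-table condition into the ON clause so unmatched parents are kept

Corrected query:
SELECT p.name, c.salary FROM departments p LEFT JOIN staff c ON c.dept_id = p.id AND c.salary > 52224

Result:
name      | salary
----------+-------
Legal     | 101556
Legal     | 136595
Legal     | 156660
Marketing | 74348 
Marketing | 136457
Sales     | NULL  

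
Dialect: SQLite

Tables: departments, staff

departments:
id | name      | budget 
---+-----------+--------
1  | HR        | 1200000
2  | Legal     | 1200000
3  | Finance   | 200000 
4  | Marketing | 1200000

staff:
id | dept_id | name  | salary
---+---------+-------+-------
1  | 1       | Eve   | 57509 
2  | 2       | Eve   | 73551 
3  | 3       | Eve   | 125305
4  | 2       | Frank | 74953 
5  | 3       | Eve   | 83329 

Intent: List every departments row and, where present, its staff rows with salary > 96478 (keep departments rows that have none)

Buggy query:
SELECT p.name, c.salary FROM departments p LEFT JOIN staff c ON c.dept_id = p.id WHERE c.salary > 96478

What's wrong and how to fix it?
Bug: A WHERE condition on the right-hand table after LEFT JOIN drops unmatched parents

Fix: Move the right-table condition into the ON clause so unmatched parents are kept

Corrected query:
SELECT p.name, c.salary FROM departments p LEFT JOIN staff c ON c.dept_id = p.id AND c.salary > 96478

Result:
name      | salary
----------+-------
HR        | NULL  
Legal     | NULL  
Finance   | 125305
Marketing | NULL  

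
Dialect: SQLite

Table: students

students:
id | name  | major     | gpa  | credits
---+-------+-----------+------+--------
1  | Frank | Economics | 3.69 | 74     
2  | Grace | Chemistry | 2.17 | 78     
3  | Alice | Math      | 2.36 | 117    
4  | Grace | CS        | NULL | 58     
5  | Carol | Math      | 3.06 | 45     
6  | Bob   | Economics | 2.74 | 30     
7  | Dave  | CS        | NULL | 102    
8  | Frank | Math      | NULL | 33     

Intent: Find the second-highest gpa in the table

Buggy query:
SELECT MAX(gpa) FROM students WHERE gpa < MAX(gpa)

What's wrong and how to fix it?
Bug: MAX(gpa) on the right of the comparison is an aggregate-in-WHERE error

Fix: Put the inner MAX in a scalar subquery

Corrected query:
SELECT MAX(gpa) FROM students WHERE gpa < (SELECT MAX(gpa) FROM students)

Result:
MAX(gpa)
--------
3.06    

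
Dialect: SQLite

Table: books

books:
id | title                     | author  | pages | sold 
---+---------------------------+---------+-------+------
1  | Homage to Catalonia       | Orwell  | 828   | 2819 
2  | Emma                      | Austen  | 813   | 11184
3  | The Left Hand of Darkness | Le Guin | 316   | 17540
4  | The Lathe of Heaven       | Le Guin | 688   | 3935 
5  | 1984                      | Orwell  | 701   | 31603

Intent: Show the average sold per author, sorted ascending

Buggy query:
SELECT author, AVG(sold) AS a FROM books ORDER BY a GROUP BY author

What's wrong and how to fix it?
Bug: ORDER BY appears before GROUP BY; SQL clause order requires GROUP BY first

Fix: Move ORDER BY to the end, after GROUP BY

Corrected query:
SELECT author, AVG(sold) AS a FROM books GROUP BY author ORDER BY a

Result:
author  | a      
--------+--------
Le Guin | 10737.5
Austen  | 11184  
Orwell  | 17211  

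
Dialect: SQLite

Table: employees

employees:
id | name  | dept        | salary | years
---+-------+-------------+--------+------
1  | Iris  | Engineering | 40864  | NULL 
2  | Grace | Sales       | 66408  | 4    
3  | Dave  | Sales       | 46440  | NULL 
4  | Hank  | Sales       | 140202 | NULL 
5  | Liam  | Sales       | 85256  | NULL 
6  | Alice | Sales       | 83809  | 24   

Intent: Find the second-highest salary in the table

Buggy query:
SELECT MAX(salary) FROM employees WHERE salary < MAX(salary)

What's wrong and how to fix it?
Bug: MAX(salary) on the right of the comparison is an aggregate-in-WHERE error

Fix: Put the inner MAX in a scalar subquery

Corrected query:
SELECT MAX(salary) FROM employees WHERE salary < (SELECT MAX(salary) FROM employees)

Result:
MAX(salary)
-----------
85256      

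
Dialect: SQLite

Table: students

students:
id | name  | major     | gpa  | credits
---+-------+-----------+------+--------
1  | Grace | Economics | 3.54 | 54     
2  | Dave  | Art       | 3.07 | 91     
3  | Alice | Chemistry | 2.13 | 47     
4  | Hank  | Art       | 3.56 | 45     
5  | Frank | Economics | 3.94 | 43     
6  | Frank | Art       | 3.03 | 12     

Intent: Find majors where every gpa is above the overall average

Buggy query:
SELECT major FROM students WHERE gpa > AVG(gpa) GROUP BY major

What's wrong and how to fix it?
Bug: AVG() is an aggregate; it can't sit directly in WHERE

Fix: Use a subquery for AVG and a HAVING MIN(...) filter so the condition holds for every row in the group

Corrected query:
SELECT major FROM students GROUP BY major HAVING MIN(gpa) > (SELECT AVG(gpa) FROM students)

Result:
major    
---------
Economics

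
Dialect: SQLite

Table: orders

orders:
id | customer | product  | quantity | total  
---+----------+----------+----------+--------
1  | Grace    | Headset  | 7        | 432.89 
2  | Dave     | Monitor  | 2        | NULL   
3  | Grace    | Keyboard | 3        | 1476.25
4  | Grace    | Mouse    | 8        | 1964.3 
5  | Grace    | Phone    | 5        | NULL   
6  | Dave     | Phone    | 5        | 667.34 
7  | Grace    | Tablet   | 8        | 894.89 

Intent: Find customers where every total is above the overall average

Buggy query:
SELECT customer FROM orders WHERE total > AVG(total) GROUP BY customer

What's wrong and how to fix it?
Bug: AVG() is an aggregate; it can't sit directly in WHERE

Fix: Use a subquery for AVG and a HAVING MIN(...) filter so the condition holds for every row in the group

Corrected query:
SELECT customer FROM orders GROUP BY customer HAVING MIN(total) > (SELECT AVG(total) FROM orders)

Result:
(no rows)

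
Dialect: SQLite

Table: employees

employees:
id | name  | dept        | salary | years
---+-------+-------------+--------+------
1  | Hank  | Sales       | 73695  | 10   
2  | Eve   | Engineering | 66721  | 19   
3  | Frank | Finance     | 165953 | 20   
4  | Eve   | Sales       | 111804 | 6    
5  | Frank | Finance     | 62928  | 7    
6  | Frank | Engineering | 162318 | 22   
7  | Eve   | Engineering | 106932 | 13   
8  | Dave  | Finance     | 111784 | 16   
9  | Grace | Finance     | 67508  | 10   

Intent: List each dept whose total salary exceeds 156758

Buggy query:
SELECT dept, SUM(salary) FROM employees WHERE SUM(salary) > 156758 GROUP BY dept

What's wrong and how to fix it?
Bug: WHERE runs before GROUP BY, so aggregates aren't available there

Fix: Use HAVING (which filters groups after aggregation) instead of WHERE

Corrected query:
SELECT dept, SUM(salary) FROM employees GROUP BY dept HAVING SUM(salary) > 156758

Result:
dept        | SUM(salary)
------------+------------
Engineering | 335971     
Finance     | 408173     
Sales       | 185499     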